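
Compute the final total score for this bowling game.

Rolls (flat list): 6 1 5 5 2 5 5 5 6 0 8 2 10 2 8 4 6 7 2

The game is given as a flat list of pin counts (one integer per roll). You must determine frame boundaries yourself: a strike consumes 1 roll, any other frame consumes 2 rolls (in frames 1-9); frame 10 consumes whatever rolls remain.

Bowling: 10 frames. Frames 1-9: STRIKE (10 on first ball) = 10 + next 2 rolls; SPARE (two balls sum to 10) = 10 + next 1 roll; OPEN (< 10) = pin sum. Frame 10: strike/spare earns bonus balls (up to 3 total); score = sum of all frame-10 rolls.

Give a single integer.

Frame 1: OPEN (6+1=7). Cumulative: 7
Frame 2: SPARE (5+5=10). 10 + next roll (2) = 12. Cumulative: 19
Frame 3: OPEN (2+5=7). Cumulative: 26
Frame 4: SPARE (5+5=10). 10 + next roll (6) = 16. Cumulative: 42
Frame 5: OPEN (6+0=6). Cumulative: 48
Frame 6: SPARE (8+2=10). 10 + next roll (10) = 20. Cumulative: 68
Frame 7: STRIKE. 10 + next two rolls (2+8) = 20. Cumulative: 88
Frame 8: SPARE (2+8=10). 10 + next roll (4) = 14. Cumulative: 102
Frame 9: SPARE (4+6=10). 10 + next roll (7) = 17. Cumulative: 119
Frame 10: OPEN. Sum of all frame-10 rolls (7+2) = 9. Cumulative: 128

Answer: 128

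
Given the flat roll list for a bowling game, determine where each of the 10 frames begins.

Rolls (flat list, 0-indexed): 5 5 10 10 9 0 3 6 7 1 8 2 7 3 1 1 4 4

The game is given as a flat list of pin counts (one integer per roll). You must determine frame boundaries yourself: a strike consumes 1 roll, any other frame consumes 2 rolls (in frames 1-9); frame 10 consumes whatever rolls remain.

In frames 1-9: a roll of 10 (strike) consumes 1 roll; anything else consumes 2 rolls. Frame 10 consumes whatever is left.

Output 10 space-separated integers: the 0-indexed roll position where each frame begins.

Answer: 0 2 3 4 6 8 10 12 14 16

Derivation:
Frame 1 starts at roll index 0: rolls=5,5 (sum=10), consumes 2 rolls
Frame 2 starts at roll index 2: roll=10 (strike), consumes 1 roll
Frame 3 starts at roll index 3: roll=10 (strike), consumes 1 roll
Frame 4 starts at roll index 4: rolls=9,0 (sum=9), consumes 2 rolls
Frame 5 starts at roll index 6: rolls=3,6 (sum=9), consumes 2 rolls
Frame 6 starts at roll index 8: rolls=7,1 (sum=8), consumes 2 rolls
Frame 7 starts at roll index 10: rolls=8,2 (sum=10), consumes 2 rolls
Frame 8 starts at roll index 12: rolls=7,3 (sum=10), consumes 2 rolls
Frame 9 starts at roll index 14: rolls=1,1 (sum=2), consumes 2 rolls
Frame 10 starts at roll index 16: 2 remaining rolls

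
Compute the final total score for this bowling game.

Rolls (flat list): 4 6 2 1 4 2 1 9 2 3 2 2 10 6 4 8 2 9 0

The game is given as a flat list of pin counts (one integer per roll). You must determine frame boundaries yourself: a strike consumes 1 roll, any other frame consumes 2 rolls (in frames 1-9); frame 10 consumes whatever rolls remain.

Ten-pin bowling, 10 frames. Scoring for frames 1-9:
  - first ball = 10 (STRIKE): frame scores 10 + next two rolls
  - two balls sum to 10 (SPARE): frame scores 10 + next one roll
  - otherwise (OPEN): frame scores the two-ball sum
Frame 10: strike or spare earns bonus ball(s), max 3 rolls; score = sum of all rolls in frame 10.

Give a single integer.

Frame 1: SPARE (4+6=10). 10 + next roll (2) = 12. Cumulative: 12
Frame 2: OPEN (2+1=3). Cumulative: 15
Frame 3: OPEN (4+2=6). Cumulative: 21
Frame 4: SPARE (1+9=10). 10 + next roll (2) = 12. Cumulative: 33
Frame 5: OPEN (2+3=5). Cumulative: 38
Frame 6: OPEN (2+2=4). Cumulative: 42
Frame 7: STRIKE. 10 + next two rolls (6+4) = 20. Cumulative: 62
Frame 8: SPARE (6+4=10). 10 + next roll (8) = 18. Cumulative: 80
Frame 9: SPARE (8+2=10). 10 + next roll (9) = 19. Cumulative: 99
Frame 10: OPEN. Sum of all frame-10 rolls (9+0) = 9. Cumulative: 108

Answer: 108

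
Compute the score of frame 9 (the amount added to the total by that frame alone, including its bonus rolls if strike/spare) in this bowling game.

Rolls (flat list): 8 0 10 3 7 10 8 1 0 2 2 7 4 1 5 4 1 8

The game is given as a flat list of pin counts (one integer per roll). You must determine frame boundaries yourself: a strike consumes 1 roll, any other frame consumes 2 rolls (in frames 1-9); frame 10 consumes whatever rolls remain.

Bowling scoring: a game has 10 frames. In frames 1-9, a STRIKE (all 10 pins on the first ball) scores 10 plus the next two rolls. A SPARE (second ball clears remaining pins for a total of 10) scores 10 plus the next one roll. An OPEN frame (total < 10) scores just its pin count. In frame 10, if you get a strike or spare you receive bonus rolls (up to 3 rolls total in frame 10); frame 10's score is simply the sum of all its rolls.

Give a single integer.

Frame 1: OPEN (8+0=8). Cumulative: 8
Frame 2: STRIKE. 10 + next two rolls (3+7) = 20. Cumulative: 28
Frame 3: SPARE (3+7=10). 10 + next roll (10) = 20. Cumulative: 48
Frame 4: STRIKE. 10 + next two rolls (8+1) = 19. Cumulative: 67
Frame 5: OPEN (8+1=9). Cumulative: 76
Frame 6: OPEN (0+2=2). Cumulative: 78
Frame 7: OPEN (2+7=9). Cumulative: 87
Frame 8: OPEN (4+1=5). Cumulative: 92
Frame 9: OPEN (5+4=9). Cumulative: 101
Frame 10: OPEN. Sum of all frame-10 rolls (1+8) = 9. Cumulative: 110

Answer: 9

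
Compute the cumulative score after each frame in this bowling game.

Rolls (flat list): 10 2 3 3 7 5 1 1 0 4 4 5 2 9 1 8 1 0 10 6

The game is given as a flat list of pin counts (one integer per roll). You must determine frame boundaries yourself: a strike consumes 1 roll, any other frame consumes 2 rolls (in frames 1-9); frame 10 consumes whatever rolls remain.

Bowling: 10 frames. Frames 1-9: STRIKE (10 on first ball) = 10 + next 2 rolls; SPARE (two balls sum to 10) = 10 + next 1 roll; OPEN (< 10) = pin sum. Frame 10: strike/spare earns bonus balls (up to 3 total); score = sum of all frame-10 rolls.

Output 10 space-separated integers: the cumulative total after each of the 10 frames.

Answer: 15 20 35 41 42 50 57 75 84 100

Derivation:
Frame 1: STRIKE. 10 + next two rolls (2+3) = 15. Cumulative: 15
Frame 2: OPEN (2+3=5). Cumulative: 20
Frame 3: SPARE (3+7=10). 10 + next roll (5) = 15. Cumulative: 35
Frame 4: OPEN (5+1=6). Cumulative: 41
Frame 5: OPEN (1+0=1). Cumulative: 42
Frame 6: OPEN (4+4=8). Cumulative: 50
Frame 7: OPEN (5+2=7). Cumulative: 57
Frame 8: SPARE (9+1=10). 10 + next roll (8) = 18. Cumulative: 75
Frame 9: OPEN (8+1=9). Cumulative: 84
Frame 10: SPARE. Sum of all frame-10 rolls (0+10+6) = 16. Cumulative: 100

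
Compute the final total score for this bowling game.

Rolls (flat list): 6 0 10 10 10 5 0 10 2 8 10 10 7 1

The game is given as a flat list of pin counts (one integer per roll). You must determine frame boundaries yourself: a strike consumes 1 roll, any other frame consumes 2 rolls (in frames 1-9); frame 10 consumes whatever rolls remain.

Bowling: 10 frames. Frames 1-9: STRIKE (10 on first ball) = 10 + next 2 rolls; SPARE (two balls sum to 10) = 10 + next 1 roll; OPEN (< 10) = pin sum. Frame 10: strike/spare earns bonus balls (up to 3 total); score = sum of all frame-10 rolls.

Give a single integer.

Frame 1: OPEN (6+0=6). Cumulative: 6
Frame 2: STRIKE. 10 + next two rolls (10+10) = 30. Cumulative: 36
Frame 3: STRIKE. 10 + next two rolls (10+5) = 25. Cumulative: 61
Frame 4: STRIKE. 10 + next two rolls (5+0) = 15. Cumulative: 76
Frame 5: OPEN (5+0=5). Cumulative: 81
Frame 6: STRIKE. 10 + next two rolls (2+8) = 20. Cumulative: 101
Frame 7: SPARE (2+8=10). 10 + next roll (10) = 20. Cumulative: 121
Frame 8: STRIKE. 10 + next two rolls (10+7) = 27. Cumulative: 148
Frame 9: STRIKE. 10 + next two rolls (7+1) = 18. Cumulative: 166
Frame 10: OPEN. Sum of all frame-10 rolls (7+1) = 8. Cumulative: 174

Answer: 174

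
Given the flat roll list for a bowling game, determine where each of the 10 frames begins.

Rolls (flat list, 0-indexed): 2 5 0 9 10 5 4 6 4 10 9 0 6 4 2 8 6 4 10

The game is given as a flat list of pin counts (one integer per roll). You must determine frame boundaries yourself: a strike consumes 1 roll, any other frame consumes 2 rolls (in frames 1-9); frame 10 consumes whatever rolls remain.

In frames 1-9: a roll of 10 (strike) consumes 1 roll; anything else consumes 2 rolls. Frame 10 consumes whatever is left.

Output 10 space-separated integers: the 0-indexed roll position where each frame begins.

Answer: 0 2 4 5 7 9 10 12 14 16

Derivation:
Frame 1 starts at roll index 0: rolls=2,5 (sum=7), consumes 2 rolls
Frame 2 starts at roll index 2: rolls=0,9 (sum=9), consumes 2 rolls
Frame 3 starts at roll index 4: roll=10 (strike), consumes 1 roll
Frame 4 starts at roll index 5: rolls=5,4 (sum=9), consumes 2 rolls
Frame 5 starts at roll index 7: rolls=6,4 (sum=10), consumes 2 rolls
Frame 6 starts at roll index 9: roll=10 (strike), consumes 1 roll
Frame 7 starts at roll index 10: rolls=9,0 (sum=9), consumes 2 rolls
Frame 8 starts at roll index 12: rolls=6,4 (sum=10), consumes 2 rolls
Frame 9 starts at roll index 14: rolls=2,8 (sum=10), consumes 2 rolls
Frame 10 starts at roll index 16: 3 remaining rolls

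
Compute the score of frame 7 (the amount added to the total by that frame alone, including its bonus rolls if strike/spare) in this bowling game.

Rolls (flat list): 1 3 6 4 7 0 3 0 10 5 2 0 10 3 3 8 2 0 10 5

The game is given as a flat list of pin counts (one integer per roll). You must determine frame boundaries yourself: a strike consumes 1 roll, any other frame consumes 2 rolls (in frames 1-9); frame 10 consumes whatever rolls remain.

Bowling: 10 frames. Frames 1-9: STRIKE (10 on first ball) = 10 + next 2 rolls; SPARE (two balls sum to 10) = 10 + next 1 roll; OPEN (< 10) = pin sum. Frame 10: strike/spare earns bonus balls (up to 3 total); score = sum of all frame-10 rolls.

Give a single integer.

Answer: 13

Derivation:
Frame 1: OPEN (1+3=4). Cumulative: 4
Frame 2: SPARE (6+4=10). 10 + next roll (7) = 17. Cumulative: 21
Frame 3: OPEN (7+0=7). Cumulative: 28
Frame 4: OPEN (3+0=3). Cumulative: 31
Frame 5: STRIKE. 10 + next two rolls (5+2) = 17. Cumulative: 48
Frame 6: OPEN (5+2=7). Cumulative: 55
Frame 7: SPARE (0+10=10). 10 + next roll (3) = 13. Cumulative: 68
Frame 8: OPEN (3+3=6). Cumulative: 74
Frame 9: SPARE (8+2=10). 10 + next roll (0) = 10. Cumulative: 84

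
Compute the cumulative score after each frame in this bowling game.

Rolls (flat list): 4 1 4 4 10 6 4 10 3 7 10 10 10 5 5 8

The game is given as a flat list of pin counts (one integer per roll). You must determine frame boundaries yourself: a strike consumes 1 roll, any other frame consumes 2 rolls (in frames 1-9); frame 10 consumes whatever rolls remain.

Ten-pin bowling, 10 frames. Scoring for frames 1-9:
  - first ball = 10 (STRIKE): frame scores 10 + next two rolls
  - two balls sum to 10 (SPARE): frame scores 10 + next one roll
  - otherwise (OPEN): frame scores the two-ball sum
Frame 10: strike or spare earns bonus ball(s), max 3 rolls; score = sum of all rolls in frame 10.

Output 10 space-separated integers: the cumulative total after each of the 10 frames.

Answer: 5 13 33 53 73 93 123 148 168 186

Derivation:
Frame 1: OPEN (4+1=5). Cumulative: 5
Frame 2: OPEN (4+4=8). Cumulative: 13
Frame 3: STRIKE. 10 + next two rolls (6+4) = 20. Cumulative: 33
Frame 4: SPARE (6+4=10). 10 + next roll (10) = 20. Cumulative: 53
Frame 5: STRIKE. 10 + next two rolls (3+7) = 20. Cumulative: 73
Frame 6: SPARE (3+7=10). 10 + next roll (10) = 20. Cumulative: 93
Frame 7: STRIKE. 10 + next two rolls (10+10) = 30. Cumulative: 123
Frame 8: STRIKE. 10 + next two rolls (10+5) = 25. Cumulative: 148
Frame 9: STRIKE. 10 + next two rolls (5+5) = 20. Cumulative: 168
Frame 10: SPARE. Sum of all frame-10 rolls (5+5+8) = 18. Cumulative: 186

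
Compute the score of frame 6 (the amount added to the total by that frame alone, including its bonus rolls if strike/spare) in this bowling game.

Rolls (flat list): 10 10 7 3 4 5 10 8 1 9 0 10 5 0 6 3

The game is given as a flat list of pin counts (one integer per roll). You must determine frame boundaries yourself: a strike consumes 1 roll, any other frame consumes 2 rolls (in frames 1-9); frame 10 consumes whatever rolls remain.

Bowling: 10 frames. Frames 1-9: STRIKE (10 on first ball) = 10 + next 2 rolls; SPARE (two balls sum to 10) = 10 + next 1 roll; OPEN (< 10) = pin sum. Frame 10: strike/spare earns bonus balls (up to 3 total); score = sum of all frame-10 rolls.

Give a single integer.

Answer: 9

Derivation:
Frame 1: STRIKE. 10 + next two rolls (10+7) = 27. Cumulative: 27
Frame 2: STRIKE. 10 + next two rolls (7+3) = 20. Cumulative: 47
Frame 3: SPARE (7+3=10). 10 + next roll (4) = 14. Cumulative: 61
Frame 4: OPEN (4+5=9). Cumulative: 70
Frame 5: STRIKE. 10 + next two rolls (8+1) = 19. Cumulative: 89
Frame 6: OPEN (8+1=9). Cumulative: 98
Frame 7: OPEN (9+0=9). Cumulative: 107
Frame 8: STRIKE. 10 + next two rolls (5+0) = 15. Cumulative: 122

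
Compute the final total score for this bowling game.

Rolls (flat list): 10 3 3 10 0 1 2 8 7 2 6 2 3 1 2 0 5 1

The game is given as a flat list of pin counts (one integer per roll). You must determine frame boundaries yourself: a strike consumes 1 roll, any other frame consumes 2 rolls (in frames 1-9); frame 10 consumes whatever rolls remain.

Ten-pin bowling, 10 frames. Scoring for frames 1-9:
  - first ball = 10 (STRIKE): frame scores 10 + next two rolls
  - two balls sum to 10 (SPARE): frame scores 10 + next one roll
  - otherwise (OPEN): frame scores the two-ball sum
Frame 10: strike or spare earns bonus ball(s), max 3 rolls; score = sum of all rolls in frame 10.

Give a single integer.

Answer: 80

Derivation:
Frame 1: STRIKE. 10 + next two rolls (3+3) = 16. Cumulative: 16
Frame 2: OPEN (3+3=6). Cumulative: 22
Frame 3: STRIKE. 10 + next two rolls (0+1) = 11. Cumulative: 33
Frame 4: OPEN (0+1=1). Cumulative: 34
Frame 5: SPARE (2+8=10). 10 + next roll (7) = 17. Cumulative: 51
Frame 6: OPEN (7+2=9). Cumulative: 60
Frame 7: OPEN (6+2=8). Cumulative: 68
Frame 8: OPEN (3+1=4). Cumulative: 72
Frame 9: OPEN (2+0=2). Cumulative: 74
Frame 10: OPEN. Sum of all frame-10 rolls (5+1) = 6. Cumulative: 80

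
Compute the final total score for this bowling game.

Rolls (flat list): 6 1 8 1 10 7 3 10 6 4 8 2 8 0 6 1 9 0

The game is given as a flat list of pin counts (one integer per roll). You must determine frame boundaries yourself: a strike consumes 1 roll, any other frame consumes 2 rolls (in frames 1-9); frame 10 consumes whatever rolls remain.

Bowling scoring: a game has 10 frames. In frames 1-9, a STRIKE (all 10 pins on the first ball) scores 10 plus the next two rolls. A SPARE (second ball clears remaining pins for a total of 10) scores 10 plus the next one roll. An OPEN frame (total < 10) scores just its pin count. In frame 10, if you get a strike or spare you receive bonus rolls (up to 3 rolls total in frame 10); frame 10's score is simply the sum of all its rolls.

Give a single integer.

Frame 1: OPEN (6+1=7). Cumulative: 7
Frame 2: OPEN (8+1=9). Cumulative: 16
Frame 3: STRIKE. 10 + next two rolls (7+3) = 20. Cumulative: 36
Frame 4: SPARE (7+3=10). 10 + next roll (10) = 20. Cumulative: 56
Frame 5: STRIKE. 10 + next two rolls (6+4) = 20. Cumulative: 76
Frame 6: SPARE (6+4=10). 10 + next roll (8) = 18. Cumulative: 94
Frame 7: SPARE (8+2=10). 10 + next roll (8) = 18. Cumulative: 112
Frame 8: OPEN (8+0=8). Cumulative: 120
Frame 9: OPEN (6+1=7). Cumulative: 127
Frame 10: OPEN. Sum of all frame-10 rolls (9+0) = 9. Cumulative: 136

Answer: 136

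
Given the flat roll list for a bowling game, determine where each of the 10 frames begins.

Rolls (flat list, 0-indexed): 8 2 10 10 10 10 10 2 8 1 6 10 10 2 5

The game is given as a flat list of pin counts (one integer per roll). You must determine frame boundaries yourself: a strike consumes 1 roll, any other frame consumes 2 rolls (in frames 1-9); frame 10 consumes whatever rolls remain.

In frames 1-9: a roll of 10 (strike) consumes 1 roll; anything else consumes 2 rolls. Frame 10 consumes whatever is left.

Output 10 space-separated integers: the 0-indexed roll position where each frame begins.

Answer: 0 2 3 4 5 6 7 9 11 12

Derivation:
Frame 1 starts at roll index 0: rolls=8,2 (sum=10), consumes 2 rolls
Frame 2 starts at roll index 2: roll=10 (strike), consumes 1 roll
Frame 3 starts at roll index 3: roll=10 (strike), consumes 1 roll
Frame 4 starts at roll index 4: roll=10 (strike), consumes 1 roll
Frame 5 starts at roll index 5: roll=10 (strike), consumes 1 roll
Frame 6 starts at roll index 6: roll=10 (strike), consumes 1 roll
Frame 7 starts at roll index 7: rolls=2,8 (sum=10), consumes 2 rolls
Frame 8 starts at roll index 9: rolls=1,6 (sum=7), consumes 2 rolls
Frame 9 starts at roll index 11: roll=10 (strike), consumes 1 roll
Frame 10 starts at roll index 12: 3 remaining rolls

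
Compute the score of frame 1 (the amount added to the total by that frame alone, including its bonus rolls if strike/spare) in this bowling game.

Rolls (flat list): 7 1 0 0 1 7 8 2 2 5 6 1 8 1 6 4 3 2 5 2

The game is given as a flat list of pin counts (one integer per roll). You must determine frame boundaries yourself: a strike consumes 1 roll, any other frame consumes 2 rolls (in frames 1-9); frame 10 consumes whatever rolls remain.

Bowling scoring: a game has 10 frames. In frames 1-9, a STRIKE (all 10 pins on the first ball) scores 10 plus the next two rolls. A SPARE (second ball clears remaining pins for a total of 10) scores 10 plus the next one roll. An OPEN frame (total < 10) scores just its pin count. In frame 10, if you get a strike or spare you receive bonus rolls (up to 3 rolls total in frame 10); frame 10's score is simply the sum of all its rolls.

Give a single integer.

Answer: 8

Derivation:
Frame 1: OPEN (7+1=8). Cumulative: 8
Frame 2: OPEN (0+0=0). Cumulative: 8
Frame 3: OPEN (1+7=8). Cumulative: 16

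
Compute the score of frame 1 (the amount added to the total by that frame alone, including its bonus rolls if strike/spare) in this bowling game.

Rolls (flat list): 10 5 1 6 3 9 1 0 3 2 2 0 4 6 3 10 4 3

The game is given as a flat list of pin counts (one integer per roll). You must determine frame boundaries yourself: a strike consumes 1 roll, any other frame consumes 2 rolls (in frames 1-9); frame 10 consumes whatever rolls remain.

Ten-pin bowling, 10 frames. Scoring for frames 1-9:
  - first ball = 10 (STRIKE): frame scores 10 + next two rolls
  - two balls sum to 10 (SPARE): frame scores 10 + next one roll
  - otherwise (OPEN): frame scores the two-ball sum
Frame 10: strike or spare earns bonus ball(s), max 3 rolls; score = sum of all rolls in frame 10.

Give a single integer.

Frame 1: STRIKE. 10 + next two rolls (5+1) = 16. Cumulative: 16
Frame 2: OPEN (5+1=6). Cumulative: 22
Frame 3: OPEN (6+3=9). Cumulative: 31

Answer: 16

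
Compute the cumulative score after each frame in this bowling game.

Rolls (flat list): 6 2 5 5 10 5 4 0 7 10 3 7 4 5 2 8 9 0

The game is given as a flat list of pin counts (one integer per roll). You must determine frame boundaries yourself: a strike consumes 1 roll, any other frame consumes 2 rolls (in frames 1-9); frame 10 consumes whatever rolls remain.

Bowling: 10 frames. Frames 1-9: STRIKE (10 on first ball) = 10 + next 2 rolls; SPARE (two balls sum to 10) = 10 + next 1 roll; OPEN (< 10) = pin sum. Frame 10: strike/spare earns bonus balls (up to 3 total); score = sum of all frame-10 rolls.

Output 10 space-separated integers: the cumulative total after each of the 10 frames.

Frame 1: OPEN (6+2=8). Cumulative: 8
Frame 2: SPARE (5+5=10). 10 + next roll (10) = 20. Cumulative: 28
Frame 3: STRIKE. 10 + next two rolls (5+4) = 19. Cumulative: 47
Frame 4: OPEN (5+4=9). Cumulative: 56
Frame 5: OPEN (0+7=7). Cumulative: 63
Frame 6: STRIKE. 10 + next two rolls (3+7) = 20. Cumulative: 83
Frame 7: SPARE (3+7=10). 10 + next roll (4) = 14. Cumulative: 97
Frame 8: OPEN (4+5=9). Cumulative: 106
Frame 9: SPARE (2+8=10). 10 + next roll (9) = 19. Cumulative: 125
Frame 10: OPEN. Sum of all frame-10 rolls (9+0) = 9. Cumulative: 134

Answer: 8 28 47 56 63 83 97 106 125 134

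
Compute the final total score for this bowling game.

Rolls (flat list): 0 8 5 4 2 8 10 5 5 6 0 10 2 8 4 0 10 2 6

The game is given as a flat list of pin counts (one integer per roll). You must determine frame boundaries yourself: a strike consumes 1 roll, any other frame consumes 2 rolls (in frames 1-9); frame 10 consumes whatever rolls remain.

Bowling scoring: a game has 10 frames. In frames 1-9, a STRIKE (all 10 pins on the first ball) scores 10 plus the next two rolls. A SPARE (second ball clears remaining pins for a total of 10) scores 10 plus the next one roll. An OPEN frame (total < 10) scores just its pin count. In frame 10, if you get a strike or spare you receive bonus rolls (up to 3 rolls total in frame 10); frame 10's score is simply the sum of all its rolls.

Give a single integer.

Answer: 135

Derivation:
Frame 1: OPEN (0+8=8). Cumulative: 8
Frame 2: OPEN (5+4=9). Cumulative: 17
Frame 3: SPARE (2+8=10). 10 + next roll (10) = 20. Cumulative: 37
Frame 4: STRIKE. 10 + next two rolls (5+5) = 20. Cumulative: 57
Frame 5: SPARE (5+5=10). 10 + next roll (6) = 16. Cumulative: 73
Frame 6: OPEN (6+0=6). Cumulative: 79
Frame 7: STRIKE. 10 + next two rolls (2+8) = 20. Cumulative: 99
Frame 8: SPARE (2+8=10). 10 + next roll (4) = 14. Cumulative: 113
Frame 9: OPEN (4+0=4). Cumulative: 117
Frame 10: STRIKE. Sum of all frame-10 rolls (10+2+6) = 18. Cumulative: 135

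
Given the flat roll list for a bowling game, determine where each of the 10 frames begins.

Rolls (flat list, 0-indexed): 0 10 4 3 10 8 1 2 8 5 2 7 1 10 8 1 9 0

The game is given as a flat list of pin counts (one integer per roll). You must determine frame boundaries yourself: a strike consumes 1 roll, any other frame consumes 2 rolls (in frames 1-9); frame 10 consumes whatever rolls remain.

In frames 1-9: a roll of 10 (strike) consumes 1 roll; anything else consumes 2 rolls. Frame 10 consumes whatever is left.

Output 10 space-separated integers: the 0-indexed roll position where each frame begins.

Answer: 0 2 4 5 7 9 11 13 14 16

Derivation:
Frame 1 starts at roll index 0: rolls=0,10 (sum=10), consumes 2 rolls
Frame 2 starts at roll index 2: rolls=4,3 (sum=7), consumes 2 rolls
Frame 3 starts at roll index 4: roll=10 (strike), consumes 1 roll
Frame 4 starts at roll index 5: rolls=8,1 (sum=9), consumes 2 rolls
Frame 5 starts at roll index 7: rolls=2,8 (sum=10), consumes 2 rolls
Frame 6 starts at roll index 9: rolls=5,2 (sum=7), consumes 2 rolls
Frame 7 starts at roll index 11: rolls=7,1 (sum=8), consumes 2 rolls
Frame 8 starts at roll index 13: roll=10 (strike), consumes 1 roll
Frame 9 starts at roll index 14: rolls=8,1 (sum=9), consumes 2 rolls
Frame 10 starts at roll index 16: 2 remaining rolls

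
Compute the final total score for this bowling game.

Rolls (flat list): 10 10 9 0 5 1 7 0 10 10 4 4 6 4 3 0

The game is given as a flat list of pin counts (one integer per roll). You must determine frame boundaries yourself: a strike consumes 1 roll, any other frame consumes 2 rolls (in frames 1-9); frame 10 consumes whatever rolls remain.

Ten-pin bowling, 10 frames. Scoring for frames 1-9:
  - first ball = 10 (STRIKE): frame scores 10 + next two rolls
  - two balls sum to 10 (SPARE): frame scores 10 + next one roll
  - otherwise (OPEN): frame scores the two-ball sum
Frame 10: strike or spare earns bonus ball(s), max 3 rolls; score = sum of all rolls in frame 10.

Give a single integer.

Answer: 136

Derivation:
Frame 1: STRIKE. 10 + next two rolls (10+9) = 29. Cumulative: 29
Frame 2: STRIKE. 10 + next two rolls (9+0) = 19. Cumulative: 48
Frame 3: OPEN (9+0=9). Cumulative: 57
Frame 4: OPEN (5+1=6). Cumulative: 63
Frame 5: OPEN (7+0=7). Cumulative: 70
Frame 6: STRIKE. 10 + next two rolls (10+4) = 24. Cumulative: 94
Frame 7: STRIKE. 10 + next two rolls (4+4) = 18. Cumulative: 112
Frame 8: OPEN (4+4=8). Cumulative: 120
Frame 9: SPARE (6+4=10). 10 + next roll (3) = 13. Cumulative: 133
Frame 10: OPEN. Sum of all frame-10 rolls (3+0) = 3. Cumulative: 136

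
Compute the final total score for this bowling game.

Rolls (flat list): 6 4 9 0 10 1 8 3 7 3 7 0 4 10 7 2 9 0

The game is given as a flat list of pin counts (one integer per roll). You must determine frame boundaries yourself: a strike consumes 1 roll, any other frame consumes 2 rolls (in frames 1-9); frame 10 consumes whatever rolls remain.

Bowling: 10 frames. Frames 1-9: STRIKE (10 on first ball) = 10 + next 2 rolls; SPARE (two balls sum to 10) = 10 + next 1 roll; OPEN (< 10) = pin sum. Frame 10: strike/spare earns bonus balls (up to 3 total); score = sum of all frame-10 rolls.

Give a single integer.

Answer: 120

Derivation:
Frame 1: SPARE (6+4=10). 10 + next roll (9) = 19. Cumulative: 19
Frame 2: OPEN (9+0=9). Cumulative: 28
Frame 3: STRIKE. 10 + next two rolls (1+8) = 19. Cumulative: 47
Frame 4: OPEN (1+8=9). Cumulative: 56
Frame 5: SPARE (3+7=10). 10 + next roll (3) = 13. Cumulative: 69
Frame 6: SPARE (3+7=10). 10 + next roll (0) = 10. Cumulative: 79
Frame 7: OPEN (0+4=4). Cumulative: 83
Frame 8: STRIKE. 10 + next two rolls (7+2) = 19. Cumulative: 102
Frame 9: OPEN (7+2=9). Cumulative: 111
Frame 10: OPEN. Sum of all frame-10 rolls (9+0) = 9. Cumulative: 120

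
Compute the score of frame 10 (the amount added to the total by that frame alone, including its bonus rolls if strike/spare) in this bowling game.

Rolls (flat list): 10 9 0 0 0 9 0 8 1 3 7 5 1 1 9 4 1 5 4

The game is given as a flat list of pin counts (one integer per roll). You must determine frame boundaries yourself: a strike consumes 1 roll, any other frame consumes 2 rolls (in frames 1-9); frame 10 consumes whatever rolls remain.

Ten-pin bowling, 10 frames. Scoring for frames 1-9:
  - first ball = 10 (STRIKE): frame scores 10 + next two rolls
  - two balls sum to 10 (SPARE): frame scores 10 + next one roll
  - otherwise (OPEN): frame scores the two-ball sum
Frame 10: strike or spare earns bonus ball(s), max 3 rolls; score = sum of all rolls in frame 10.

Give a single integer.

Answer: 9

Derivation:
Frame 1: STRIKE. 10 + next two rolls (9+0) = 19. Cumulative: 19
Frame 2: OPEN (9+0=9). Cumulative: 28
Frame 3: OPEN (0+0=0). Cumulative: 28
Frame 4: OPEN (9+0=9). Cumulative: 37
Frame 5: OPEN (8+1=9). Cumulative: 46
Frame 6: SPARE (3+7=10). 10 + next roll (5) = 15. Cumulative: 61
Frame 7: OPEN (5+1=6). Cumulative: 67
Frame 8: SPARE (1+9=10). 10 + next roll (4) = 14. Cumulative: 81
Frame 9: OPEN (4+1=5). Cumulative: 86
Frame 10: OPEN. Sum of all frame-10 rolls (5+4) = 9. Cumulative: 95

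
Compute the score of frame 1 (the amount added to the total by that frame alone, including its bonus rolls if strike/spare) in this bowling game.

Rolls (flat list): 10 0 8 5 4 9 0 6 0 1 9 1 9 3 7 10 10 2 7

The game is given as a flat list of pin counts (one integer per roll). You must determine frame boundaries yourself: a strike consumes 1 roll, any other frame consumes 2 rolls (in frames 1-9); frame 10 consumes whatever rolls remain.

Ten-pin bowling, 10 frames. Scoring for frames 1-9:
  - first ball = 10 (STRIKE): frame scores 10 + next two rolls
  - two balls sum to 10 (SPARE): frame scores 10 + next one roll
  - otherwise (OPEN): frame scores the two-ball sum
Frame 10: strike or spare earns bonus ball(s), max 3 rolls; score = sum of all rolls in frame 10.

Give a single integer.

Answer: 18

Derivation:
Frame 1: STRIKE. 10 + next two rolls (0+8) = 18. Cumulative: 18
Frame 2: OPEN (0+8=8). Cumulative: 26
Frame 3: OPEN (5+4=9). Cumulative: 35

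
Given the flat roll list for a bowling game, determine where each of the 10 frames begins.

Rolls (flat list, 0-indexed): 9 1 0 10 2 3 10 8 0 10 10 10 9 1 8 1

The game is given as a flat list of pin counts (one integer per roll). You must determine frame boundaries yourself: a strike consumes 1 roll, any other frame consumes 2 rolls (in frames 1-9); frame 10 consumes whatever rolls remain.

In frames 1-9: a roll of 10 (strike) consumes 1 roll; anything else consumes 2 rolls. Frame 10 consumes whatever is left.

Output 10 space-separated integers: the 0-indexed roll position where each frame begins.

Frame 1 starts at roll index 0: rolls=9,1 (sum=10), consumes 2 rolls
Frame 2 starts at roll index 2: rolls=0,10 (sum=10), consumes 2 rolls
Frame 3 starts at roll index 4: rolls=2,3 (sum=5), consumes 2 rolls
Frame 4 starts at roll index 6: roll=10 (strike), consumes 1 roll
Frame 5 starts at roll index 7: rolls=8,0 (sum=8), consumes 2 rolls
Frame 6 starts at roll index 9: roll=10 (strike), consumes 1 roll
Frame 7 starts at roll index 10: roll=10 (strike), consumes 1 roll
Frame 8 starts at roll index 11: roll=10 (strike), consumes 1 roll
Frame 9 starts at roll index 12: rolls=9,1 (sum=10), consumes 2 rolls
Frame 10 starts at roll index 14: 2 remaining rolls

Answer: 0 2 4 6 7 9 10 11 12 14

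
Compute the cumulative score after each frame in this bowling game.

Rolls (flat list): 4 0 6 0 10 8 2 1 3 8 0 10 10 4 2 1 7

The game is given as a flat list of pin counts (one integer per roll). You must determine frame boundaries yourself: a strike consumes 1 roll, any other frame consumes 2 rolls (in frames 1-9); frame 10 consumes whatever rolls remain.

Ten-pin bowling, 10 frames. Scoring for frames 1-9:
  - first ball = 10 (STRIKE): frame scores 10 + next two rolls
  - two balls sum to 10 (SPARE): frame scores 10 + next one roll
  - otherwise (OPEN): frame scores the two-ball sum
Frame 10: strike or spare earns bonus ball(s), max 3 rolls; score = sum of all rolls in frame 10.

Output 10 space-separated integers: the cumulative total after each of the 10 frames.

Answer: 4 10 30 41 45 53 77 93 99 107

Derivation:
Frame 1: OPEN (4+0=4). Cumulative: 4
Frame 2: OPEN (6+0=6). Cumulative: 10
Frame 3: STRIKE. 10 + next two rolls (8+2) = 20. Cumulative: 30
Frame 4: SPARE (8+2=10). 10 + next roll (1) = 11. Cumulative: 41
Frame 5: OPEN (1+3=4). Cumulative: 45
Frame 6: OPEN (8+0=8). Cumulative: 53
Frame 7: STRIKE. 10 + next two rolls (10+4) = 24. Cumulative: 77
Frame 8: STRIKE. 10 + next two rolls (4+2) = 16. Cumulative: 93
Frame 9: OPEN (4+2=6). Cumulative: 99
Frame 10: OPEN. Sum of all frame-10 rolls (1+7) = 8. Cumulative: 107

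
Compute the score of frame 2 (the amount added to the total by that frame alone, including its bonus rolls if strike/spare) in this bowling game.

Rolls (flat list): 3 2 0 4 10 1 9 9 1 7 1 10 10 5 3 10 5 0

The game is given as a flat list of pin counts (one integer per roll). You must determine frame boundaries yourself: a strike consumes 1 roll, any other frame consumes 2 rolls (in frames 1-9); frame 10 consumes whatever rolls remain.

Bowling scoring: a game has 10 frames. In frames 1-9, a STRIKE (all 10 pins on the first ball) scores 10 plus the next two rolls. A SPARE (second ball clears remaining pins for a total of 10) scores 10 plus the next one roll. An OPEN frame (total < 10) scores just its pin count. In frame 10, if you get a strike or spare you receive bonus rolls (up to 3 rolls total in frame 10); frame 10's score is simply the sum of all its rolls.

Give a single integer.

Answer: 4

Derivation:
Frame 1: OPEN (3+2=5). Cumulative: 5
Frame 2: OPEN (0+4=4). Cumulative: 9
Frame 3: STRIKE. 10 + next two rolls (1+9) = 20. Cumulative: 29
Frame 4: SPARE (1+9=10). 10 + next roll (9) = 19. Cumulative: 48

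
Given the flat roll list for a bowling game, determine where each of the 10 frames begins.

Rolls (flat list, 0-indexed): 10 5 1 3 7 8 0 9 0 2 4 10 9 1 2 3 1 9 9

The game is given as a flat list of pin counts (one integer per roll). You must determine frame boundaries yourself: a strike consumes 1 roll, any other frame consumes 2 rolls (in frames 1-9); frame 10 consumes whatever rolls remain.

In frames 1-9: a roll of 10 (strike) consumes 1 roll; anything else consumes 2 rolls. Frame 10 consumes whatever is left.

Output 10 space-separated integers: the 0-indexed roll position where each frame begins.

Frame 1 starts at roll index 0: roll=10 (strike), consumes 1 roll
Frame 2 starts at roll index 1: rolls=5,1 (sum=6), consumes 2 rolls
Frame 3 starts at roll index 3: rolls=3,7 (sum=10), consumes 2 rolls
Frame 4 starts at roll index 5: rolls=8,0 (sum=8), consumes 2 rolls
Frame 5 starts at roll index 7: rolls=9,0 (sum=9), consumes 2 rolls
Frame 6 starts at roll index 9: rolls=2,4 (sum=6), consumes 2 rolls
Frame 7 starts at roll index 11: roll=10 (strike), consumes 1 roll
Frame 8 starts at roll index 12: rolls=9,1 (sum=10), consumes 2 rolls
Frame 9 starts at roll index 14: rolls=2,3 (sum=5), consumes 2 rolls
Frame 10 starts at roll index 16: 3 remaining rolls

Answer: 0 1 3 5 7 9 11 12 14 16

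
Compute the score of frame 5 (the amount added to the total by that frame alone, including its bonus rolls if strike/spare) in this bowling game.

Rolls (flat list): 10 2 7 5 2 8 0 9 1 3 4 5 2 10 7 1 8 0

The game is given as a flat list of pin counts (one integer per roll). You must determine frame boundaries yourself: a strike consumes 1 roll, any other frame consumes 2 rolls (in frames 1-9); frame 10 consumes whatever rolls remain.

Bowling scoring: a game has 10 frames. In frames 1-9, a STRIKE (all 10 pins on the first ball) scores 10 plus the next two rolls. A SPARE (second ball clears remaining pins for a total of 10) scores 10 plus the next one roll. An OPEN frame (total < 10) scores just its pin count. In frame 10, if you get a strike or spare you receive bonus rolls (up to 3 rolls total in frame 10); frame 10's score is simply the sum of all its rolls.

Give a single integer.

Answer: 13

Derivation:
Frame 1: STRIKE. 10 + next two rolls (2+7) = 19. Cumulative: 19
Frame 2: OPEN (2+7=9). Cumulative: 28
Frame 3: OPEN (5+2=7). Cumulative: 35
Frame 4: OPEN (8+0=8). Cumulative: 43
Frame 5: SPARE (9+1=10). 10 + next roll (3) = 13. Cumulative: 56
Frame 6: OPEN (3+4=7). Cumulative: 63
Frame 7: OPEN (5+2=7). Cumulative: 70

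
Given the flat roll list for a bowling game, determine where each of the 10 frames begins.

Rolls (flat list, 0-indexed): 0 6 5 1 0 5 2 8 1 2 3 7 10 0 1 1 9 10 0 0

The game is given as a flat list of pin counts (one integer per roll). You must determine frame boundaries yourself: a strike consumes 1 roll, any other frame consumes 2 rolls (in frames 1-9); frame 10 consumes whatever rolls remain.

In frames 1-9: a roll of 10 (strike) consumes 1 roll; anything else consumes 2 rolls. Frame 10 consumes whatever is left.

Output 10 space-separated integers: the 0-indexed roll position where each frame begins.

Frame 1 starts at roll index 0: rolls=0,6 (sum=6), consumes 2 rolls
Frame 2 starts at roll index 2: rolls=5,1 (sum=6), consumes 2 rolls
Frame 3 starts at roll index 4: rolls=0,5 (sum=5), consumes 2 rolls
Frame 4 starts at roll index 6: rolls=2,8 (sum=10), consumes 2 rolls
Frame 5 starts at roll index 8: rolls=1,2 (sum=3), consumes 2 rolls
Frame 6 starts at roll index 10: rolls=3,7 (sum=10), consumes 2 rolls
Frame 7 starts at roll index 12: roll=10 (strike), consumes 1 roll
Frame 8 starts at roll index 13: rolls=0,1 (sum=1), consumes 2 rolls
Frame 9 starts at roll index 15: rolls=1,9 (sum=10), consumes 2 rolls
Frame 10 starts at roll index 17: 3 remaining rolls

Answer: 0 2 4 6 8 10 12 13 15 17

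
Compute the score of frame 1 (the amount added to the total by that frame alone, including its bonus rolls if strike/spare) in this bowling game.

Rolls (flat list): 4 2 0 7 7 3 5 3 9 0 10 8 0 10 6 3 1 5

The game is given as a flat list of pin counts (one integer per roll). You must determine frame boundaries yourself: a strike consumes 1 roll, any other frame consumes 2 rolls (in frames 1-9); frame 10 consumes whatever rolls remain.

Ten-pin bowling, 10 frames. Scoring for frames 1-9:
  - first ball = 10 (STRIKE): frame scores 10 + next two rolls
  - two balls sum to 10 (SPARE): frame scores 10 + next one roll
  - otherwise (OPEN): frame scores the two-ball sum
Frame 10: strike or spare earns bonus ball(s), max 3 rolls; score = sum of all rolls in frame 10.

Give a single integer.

Frame 1: OPEN (4+2=6). Cumulative: 6
Frame 2: OPEN (0+7=7). Cumulative: 13
Frame 3: SPARE (7+3=10). 10 + next roll (5) = 15. Cumulative: 28

Answer: 6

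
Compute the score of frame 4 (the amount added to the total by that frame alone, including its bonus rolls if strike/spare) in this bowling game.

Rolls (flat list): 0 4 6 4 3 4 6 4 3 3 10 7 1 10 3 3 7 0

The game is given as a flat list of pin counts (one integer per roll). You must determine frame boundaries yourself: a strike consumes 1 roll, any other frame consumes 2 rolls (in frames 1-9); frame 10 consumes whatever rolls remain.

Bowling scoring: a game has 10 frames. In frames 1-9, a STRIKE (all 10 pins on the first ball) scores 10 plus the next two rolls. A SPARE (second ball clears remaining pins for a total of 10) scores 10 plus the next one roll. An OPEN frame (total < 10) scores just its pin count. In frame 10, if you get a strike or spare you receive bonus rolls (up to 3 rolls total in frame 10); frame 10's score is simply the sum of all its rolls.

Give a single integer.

Answer: 13

Derivation:
Frame 1: OPEN (0+4=4). Cumulative: 4
Frame 2: SPARE (6+4=10). 10 + next roll (3) = 13. Cumulative: 17
Frame 3: OPEN (3+4=7). Cumulative: 24
Frame 4: SPARE (6+4=10). 10 + next roll (3) = 13. Cumulative: 37
Frame 5: OPEN (3+3=6). Cumulative: 43
Frame 6: STRIKE. 10 + next two rolls (7+1) = 18. Cumulative: 61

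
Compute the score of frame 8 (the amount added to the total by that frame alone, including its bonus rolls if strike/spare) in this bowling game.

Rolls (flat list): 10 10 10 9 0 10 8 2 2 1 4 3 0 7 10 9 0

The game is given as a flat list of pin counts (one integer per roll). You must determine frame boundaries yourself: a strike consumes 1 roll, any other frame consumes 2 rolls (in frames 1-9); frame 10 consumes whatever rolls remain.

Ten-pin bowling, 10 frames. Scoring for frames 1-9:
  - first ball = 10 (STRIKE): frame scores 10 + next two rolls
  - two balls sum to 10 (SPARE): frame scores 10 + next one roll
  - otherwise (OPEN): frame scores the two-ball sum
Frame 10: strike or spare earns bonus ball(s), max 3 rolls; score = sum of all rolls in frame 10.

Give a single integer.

Answer: 7

Derivation:
Frame 1: STRIKE. 10 + next two rolls (10+10) = 30. Cumulative: 30
Frame 2: STRIKE. 10 + next two rolls (10+9) = 29. Cumulative: 59
Frame 3: STRIKE. 10 + next two rolls (9+0) = 19. Cumulative: 78
Frame 4: OPEN (9+0=9). Cumulative: 87
Frame 5: STRIKE. 10 + next two rolls (8+2) = 20. Cumulative: 107
Frame 6: SPARE (8+2=10). 10 + next roll (2) = 12. Cumulative: 119
Frame 7: OPEN (2+1=3). Cumulative: 122
Frame 8: OPEN (4+3=7). Cumulative: 129
Frame 9: OPEN (0+7=7). Cumulative: 136
Frame 10: STRIKE. Sum of all frame-10 rolls (10+9+0) = 19. Cumulative: 155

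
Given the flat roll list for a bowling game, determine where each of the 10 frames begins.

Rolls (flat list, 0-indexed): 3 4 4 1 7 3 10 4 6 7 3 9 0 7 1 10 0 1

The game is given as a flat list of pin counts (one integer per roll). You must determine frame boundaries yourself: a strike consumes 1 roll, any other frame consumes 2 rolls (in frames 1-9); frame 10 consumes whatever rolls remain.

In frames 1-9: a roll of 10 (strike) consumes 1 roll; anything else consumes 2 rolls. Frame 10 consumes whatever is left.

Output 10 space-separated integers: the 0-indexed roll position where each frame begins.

Frame 1 starts at roll index 0: rolls=3,4 (sum=7), consumes 2 rolls
Frame 2 starts at roll index 2: rolls=4,1 (sum=5), consumes 2 rolls
Frame 3 starts at roll index 4: rolls=7,3 (sum=10), consumes 2 rolls
Frame 4 starts at roll index 6: roll=10 (strike), consumes 1 roll
Frame 5 starts at roll index 7: rolls=4,6 (sum=10), consumes 2 rolls
Frame 6 starts at roll index 9: rolls=7,3 (sum=10), consumes 2 rolls
Frame 7 starts at roll index 11: rolls=9,0 (sum=9), consumes 2 rolls
Frame 8 starts at roll index 13: rolls=7,1 (sum=8), consumes 2 rolls
Frame 9 starts at roll index 15: roll=10 (strike), consumes 1 roll
Frame 10 starts at roll index 16: 2 remaining rolls

Answer: 0 2 4 6 7 9 11 13 15 16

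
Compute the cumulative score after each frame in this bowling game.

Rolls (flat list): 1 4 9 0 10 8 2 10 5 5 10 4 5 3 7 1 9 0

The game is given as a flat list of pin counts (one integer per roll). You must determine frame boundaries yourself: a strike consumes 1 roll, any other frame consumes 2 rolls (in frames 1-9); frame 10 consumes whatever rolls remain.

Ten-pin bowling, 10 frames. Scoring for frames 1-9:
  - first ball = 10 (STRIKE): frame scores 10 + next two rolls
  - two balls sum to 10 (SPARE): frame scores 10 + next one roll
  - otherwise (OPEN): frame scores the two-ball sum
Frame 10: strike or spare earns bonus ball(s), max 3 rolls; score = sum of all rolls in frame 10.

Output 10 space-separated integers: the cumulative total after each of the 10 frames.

Frame 1: OPEN (1+4=5). Cumulative: 5
Frame 2: OPEN (9+0=9). Cumulative: 14
Frame 3: STRIKE. 10 + next two rolls (8+2) = 20. Cumulative: 34
Frame 4: SPARE (8+2=10). 10 + next roll (10) = 20. Cumulative: 54
Frame 5: STRIKE. 10 + next two rolls (5+5) = 20. Cumulative: 74
Frame 6: SPARE (5+5=10). 10 + next roll (10) = 20. Cumulative: 94
Frame 7: STRIKE. 10 + next two rolls (4+5) = 19. Cumulative: 113
Frame 8: OPEN (4+5=9). Cumulative: 122
Frame 9: SPARE (3+7=10). 10 + next roll (1) = 11. Cumulative: 133
Frame 10: SPARE. Sum of all frame-10 rolls (1+9+0) = 10. Cumulative: 143

Answer: 5 14 34 54 74 94 113 122 133 143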